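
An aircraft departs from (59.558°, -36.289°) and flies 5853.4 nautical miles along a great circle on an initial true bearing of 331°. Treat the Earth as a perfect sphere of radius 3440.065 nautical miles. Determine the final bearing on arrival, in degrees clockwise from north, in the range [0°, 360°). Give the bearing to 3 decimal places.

δ = 5853.4/3440.065 = 1.701538 rad (97.4909°).
With φ₁ = 59.558° = 1.039483 rad and θ = 331° = 5.777040 rad:
Destination latitude: φ₂ = arcsin( sin φ₁ cos δ + cos φ₁ sin δ cos θ ) = arcsin(0.326961) = 19.084°.
Δλ = atan2( sin θ sin δ cos φ₁ , cos δ − sin φ₁ sin φ₂ ) = atan2(-0.243540, -0.412256) = -2.608003 rad = -149.428°.
λ₂ = -36.289° + -149.428° = -185.717°, normalized to (−180°, 180°] → 174.283°.
The forward bearing on arrival equals the back-azimuth from the destination plus 180°.
Back-azimuth from P₂ (19.084°, 174.283°) to P₁ (59.558°, -36.289°), with Δλ' = λ₁ − λ₂ = -210.572°: atan2( sin Δλ' cos φ₁ , cos φ₂ sin φ₁ − sin φ₂ cos φ₁ cos Δλ' ) = 15.065°.
Final bearing = (15.065° + 180°) mod 360° = 195.065°.

final bearing 195.065°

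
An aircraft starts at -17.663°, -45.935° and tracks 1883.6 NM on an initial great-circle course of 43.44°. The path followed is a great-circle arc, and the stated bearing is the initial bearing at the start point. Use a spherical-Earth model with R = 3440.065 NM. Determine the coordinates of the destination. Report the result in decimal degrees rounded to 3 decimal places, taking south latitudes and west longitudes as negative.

δ = 1883.6/3440.065 = 0.547548 rad (31.3722°).
Converting: φ₁ = -0.308278 rad, θ = 0.758171 rad.
sin φ₂ = sin φ₁ cos δ + cos φ₁ sin δ cos θ = (-0.303418)(0.853804) + (0.952858)(0.520595)(0.726095) = 0.101122
φ₂ = asin(0.101122) = 0.101295 rad = 5.804°.
For the longitude increment, Δλ = atan2( sin θ sin δ cos φ₁, cos δ − sin φ₁ sin φ₂ ) = atan2(0.341083, 0.884486) = 21.088°.
λ₂ = -45.935° + 21.088° = -24.847°.

latitude 5.804°, longitude -24.847°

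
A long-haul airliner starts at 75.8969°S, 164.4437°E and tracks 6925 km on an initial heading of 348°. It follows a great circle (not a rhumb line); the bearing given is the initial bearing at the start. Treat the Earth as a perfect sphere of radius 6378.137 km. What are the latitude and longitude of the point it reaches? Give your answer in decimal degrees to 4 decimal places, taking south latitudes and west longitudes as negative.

Angular distance δ = d/R = 6925 / 6378.137 = 1.085740 rad.
Start latitude φ₁ = -1.324651 rad; initial bearing θ = 6.073746 rad.
sin φ₂ = sin φ₁ cos δ + cos φ₁ sin δ cos θ = (-0.969859)(0.466258) + (0.243667)(0.884649)(0.978148) = -0.241355
φ₂ = asin(-0.241355) = -0.243762 rad = -13.9665°.
Δλ = atan2( sin θ sin δ cos φ₁ , cos δ − sin φ₁ sin φ₂ ) = atan2(-0.044817, 0.232178) = -0.190685 rad = -10.9255°.
λ₂ = λ₁ + Δλ = 153.5182°.

latitude -13.9665°, longitude 153.5182°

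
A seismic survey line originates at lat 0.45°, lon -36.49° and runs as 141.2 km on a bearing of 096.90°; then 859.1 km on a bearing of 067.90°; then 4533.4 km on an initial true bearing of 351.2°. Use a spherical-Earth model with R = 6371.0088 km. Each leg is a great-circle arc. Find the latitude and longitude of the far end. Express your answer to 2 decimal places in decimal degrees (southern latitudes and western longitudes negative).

Apply the spherical direct solution leg by leg, carrying full precision between legs.
Leg 1: from (0.45°, -36.49°), δ = 141.2/6371.0088 = 0.022163 rad, θ = 96.9° → φ = 0.30°, λ = -35.23°.
Leg 2: from (0.30°, -35.23°), δ = 859.1/6371.0088 = 0.134845 rad, θ = 67.9° → φ = 3.19°, λ = -28.06°.
Leg 3: from (3.19°, -28.06°), δ = 4533.4/6371.0088 = 0.711567 rad, θ = 351.2° → φ = 43.36°, λ = -35.96°.

latitude 43.36°, longitude -35.96°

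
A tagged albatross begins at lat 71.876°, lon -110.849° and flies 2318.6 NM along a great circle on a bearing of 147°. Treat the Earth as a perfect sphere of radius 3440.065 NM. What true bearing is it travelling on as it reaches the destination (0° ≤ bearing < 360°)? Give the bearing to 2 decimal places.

Central angle δ = d/R = 0.673999 rad.
Converting: φ₁ = 1.254473 rad, θ = 2.565634 rad.
Destination latitude: φ₂ = arcsin( sin φ₁ cos δ + cos φ₁ sin δ cos θ ) = arcsin(0.579742) = 35.432°.
Δλ = atan2( sin θ sin δ cos φ₁ , cos δ − sin φ₁ sin φ₂ ) = atan2(0.105740, 0.230354) = 0.430339 rad = 24.657°.
λ₂ = λ₁ + Δλ = -86.192°.
The forward bearing on arrival equals the back-azimuth from the destination plus 180°.
Back-azimuth from P₂ (35.43°, -86.19°) to P₁ (71.88°, -110.85°), with Δλ' = λ₁ − λ₂ = -24.66°: atan2( sin Δλ' cos φ₁ , cos φ₂ sin φ₁ − sin φ₂ cos φ₁ cos Δλ' ) = 348.00°.
Final bearing = (348.00° + 180°) mod 360° = 168.00°.

final bearing 168.00°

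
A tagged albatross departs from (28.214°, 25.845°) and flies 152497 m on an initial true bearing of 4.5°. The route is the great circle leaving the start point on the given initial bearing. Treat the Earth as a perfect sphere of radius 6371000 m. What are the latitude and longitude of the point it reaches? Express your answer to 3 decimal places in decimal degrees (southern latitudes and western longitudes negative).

The arc subtends δ = 152497/6371000 = 0.023936 rad at the centre.
Start latitude φ₁ = 0.492427 rad; initial bearing θ = 0.078540 rad.
sin φ₂ = sin φ₁ cos δ + cos φ₁ sin δ cos θ = (0.472766)(0.999714) + (0.881188)(0.023934)(0.996917) = 0.493656
φ₂ = asin(0.493656) = 0.516289 rad = 29.581°.
Δλ = atan2( sin θ sin δ cos φ₁ , cos δ − sin φ₁ sin φ₂ ) = atan2(0.001655, 0.766330) = 0.002159 rad = 0.124°.
λ₂ = 25.845° + 0.124° = 25.969°.

latitude 29.581°, longitude 25.969°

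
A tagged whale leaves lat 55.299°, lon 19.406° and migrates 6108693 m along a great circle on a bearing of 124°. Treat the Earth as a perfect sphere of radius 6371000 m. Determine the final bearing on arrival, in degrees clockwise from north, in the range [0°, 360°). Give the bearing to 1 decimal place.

final bearing 151.1°

Angular distance δ = d/R = 6108693 / 6371000 = 0.958828 rad.
With φ₁ = 55.299° = 0.965150 rad and θ = 124° = 2.164208 rad:
Destination latitude: φ₂ = arcsin( sin φ₁ cos δ + cos φ₁ sin δ cos θ ) = arcsin(0.211728) = 12.224°.
For the longitude increment, Δλ = atan2( sin θ sin δ cos φ₁, cos δ − sin φ₁ sin φ₂ ) = atan2(0.386313, 0.400411) = 43.973°.
Hence λ₂ = 19.406° + 43.973° = 63.379°.
The forward bearing on arrival equals the back-azimuth from the destination plus 180°.
Back-azimuth from P₂ (12.2°, 63.4°) to P₁ (55.3°, 19.4°), with Δλ' = λ₁ − λ₂ = -44.0°: atan2( sin Δλ' cos φ₁ , cos φ₂ sin φ₁ − sin φ₂ cos φ₁ cos Δλ' ) = 331.1°.
Final bearing = (331.1° + 180°) mod 360° = 151.1°.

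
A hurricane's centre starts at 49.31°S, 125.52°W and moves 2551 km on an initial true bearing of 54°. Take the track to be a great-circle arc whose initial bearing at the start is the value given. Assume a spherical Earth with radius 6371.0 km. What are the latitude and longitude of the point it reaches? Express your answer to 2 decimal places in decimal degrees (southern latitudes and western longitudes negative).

Central angle δ = d/R = 0.400408 rad.
Converting: φ₁ = -0.860622 rad, θ = 0.942478 rad.
Applying the spherical law of cosines for sides, sin φ₂ = sin φ₁ cos δ + cos φ₁ sin δ cos θ = -0.548897, so φ₂ = -33.29°.
Then Δλ = atan2(0.205598, 0.504702) = 0.386839 rad, from sin θ sin δ cos φ₁ over cos δ − sin φ₁ sin φ₂.
λ₂ = -125.52° + 22.16° = -103.36°.

latitude -33.29°, longitude -103.36°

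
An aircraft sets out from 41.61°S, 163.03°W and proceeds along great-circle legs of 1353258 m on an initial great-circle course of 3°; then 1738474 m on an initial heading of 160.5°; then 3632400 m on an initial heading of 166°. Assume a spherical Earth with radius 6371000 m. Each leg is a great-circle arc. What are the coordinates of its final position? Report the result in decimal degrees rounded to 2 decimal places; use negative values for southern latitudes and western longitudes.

Apply the spherical direct solution leg by leg, carrying full precision between legs.
Leg 1: from (-41.61°, -163.03°), δ = 1353258/6371000 = 0.212409 rad, θ = 3° → φ = -29.45°, λ = -162.30°.
Leg 2: from (-29.45°, -162.30°), δ = 1738474/6371000 = 0.272873 rad, θ = 160.5° → φ = -44.01°, λ = -155.12°.
Leg 3: from (-44.01°, -155.12°), δ = 3632400/6371000 = 0.570146 rad, θ = 166° → φ = -74.06°, λ = -126.73°.

latitude -74.06°, longitude -126.73°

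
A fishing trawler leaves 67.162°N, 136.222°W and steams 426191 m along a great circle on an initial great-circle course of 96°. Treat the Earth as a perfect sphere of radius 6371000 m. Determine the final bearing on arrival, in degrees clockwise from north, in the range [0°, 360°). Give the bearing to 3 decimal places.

δ = 426191/6371000 = 0.066895 rad (3.8328°).
Start latitude φ₁ = 1.172198 rad; initial bearing θ = 1.675516 rad.
Applying the spherical law of cosines for sides, sin φ₂ = sin φ₁ cos δ + cos φ₁ sin δ cos θ = 0.916833, so φ₂ = 66.467°.
Δλ = atan2( sin θ sin δ cos φ₁ , cos δ − sin φ₁ sin φ₂ ) = atan2(0.025802, 0.152805) = 0.167281 rad = 9.584°.
λ₂ = -136.222° + 9.584° = -126.638°.
The forward bearing on arrival equals the back-azimuth from the destination plus 180°.
Back-azimuth from P₂ (66.467°, -126.638°) to P₁ (67.162°, -136.222°), with Δλ' = λ₁ − λ₂ = -9.584°: atan2( sin Δλ' cos φ₁ , cos φ₂ sin φ₁ − sin φ₂ cos φ₁ cos Δλ' ) = 284.814°.
Final bearing = (284.814° + 180°) mod 360° = 104.814°.

final bearing 104.814°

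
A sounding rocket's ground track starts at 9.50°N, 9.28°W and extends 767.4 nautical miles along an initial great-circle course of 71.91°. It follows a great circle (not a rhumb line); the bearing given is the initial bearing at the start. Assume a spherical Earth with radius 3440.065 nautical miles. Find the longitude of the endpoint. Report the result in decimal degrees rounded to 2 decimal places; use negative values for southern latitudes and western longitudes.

Angular distance δ = d/R = 767.4 / 3440.065 = 0.223077 rad.
Start latitude φ₁ = 0.165806 rad; initial bearing θ = 1.255066 rad.
Applying the spherical law of cosines for sides, sin φ₂ = sin φ₁ cos δ + cos φ₁ sin δ cos θ = 0.228711, so φ₂ = 13.22°.
Then Δλ = atan2(0.207412, 0.937473) = 0.217738 rad, from sin θ sin δ cos φ₁ over cos δ − sin φ₁ sin φ₂.
Hence λ₂ = -9.28° + 12.48° = 3.20°.

longitude 3.20°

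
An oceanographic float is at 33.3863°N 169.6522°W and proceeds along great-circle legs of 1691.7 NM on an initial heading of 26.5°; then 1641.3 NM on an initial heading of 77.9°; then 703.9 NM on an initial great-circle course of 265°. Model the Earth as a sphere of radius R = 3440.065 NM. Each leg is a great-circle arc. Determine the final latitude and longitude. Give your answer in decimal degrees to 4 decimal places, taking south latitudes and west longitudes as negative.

latitude 50.3139°, longitude -117.4193°

Apply the spherical direct solution leg by leg, carrying full precision between legs.
Leg 1: from (33.3863°, -169.6522°), δ = 1691.7/3440.065 = 0.491764 rad, θ = 26.5° → φ = 56.9203°, λ = -146.9457°.
Leg 2: from (56.9203°, -146.9457°), δ = 1641.3/3440.065 = 0.477113 rad, θ = 77.9° → φ = 52.8329°, λ = -98.9387°.
Leg 3: from (52.8329°, -98.9387°), δ = 703.9/3440.065 = 0.204618 rad, θ = 265° → φ = 50.3139°, λ = -117.4193°.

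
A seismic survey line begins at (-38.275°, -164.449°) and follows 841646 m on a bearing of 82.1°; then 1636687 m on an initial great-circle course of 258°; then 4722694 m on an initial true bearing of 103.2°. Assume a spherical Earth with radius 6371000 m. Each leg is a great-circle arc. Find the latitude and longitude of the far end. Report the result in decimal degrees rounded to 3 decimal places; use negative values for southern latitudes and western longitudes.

latitude -35.435°, longitude -119.790°

Apply the spherical direct solution leg by leg, carrying full precision between legs.
Leg 1: from (-38.275°, -164.449°), δ = 841646/6371000 = 0.132106 rad, θ = 82.1° → φ = -36.857°, λ = -155.064°.
Leg 2: from (-36.857°, -155.064°), δ = 1636687/6371000 = 0.256896 rad, θ = 258° → φ = -38.492°, λ = -173.578°.
Leg 3: from (-38.492°, -173.578°), δ = 4722694/6371000 = 0.741280 rad, θ = 103.2° → φ = -35.435°, λ = -119.790°.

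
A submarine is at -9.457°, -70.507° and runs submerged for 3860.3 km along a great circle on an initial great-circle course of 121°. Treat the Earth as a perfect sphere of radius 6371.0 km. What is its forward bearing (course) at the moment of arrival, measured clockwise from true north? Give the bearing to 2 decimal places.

final bearing 110.97°

Central angle δ = d/R = 0.605917 rad.
Converting: φ₁ = -0.165056 rad, θ = 2.111848 rad.
sin φ₂ = sin φ₁ cos δ + cos φ₁ sin δ cos θ = (-0.164307)(0.821980) + (0.986409)(0.569516)(-0.515038) = -0.424394
φ₂ = asin(-0.424394) = -0.438292 rad = -25.112°.
For the longitude increment, Δλ = atan2( sin θ sin δ cos φ₁, cos δ − sin φ₁ sin φ₂ ) = atan2(0.481536, 0.752249) = 32.624°.
Hence λ₂ = -70.507° + 32.624° = -37.883°.
The forward bearing on arrival equals the back-azimuth from the destination plus 180°.
Back-azimuth from P₂ (-25.11°, -37.88°) to P₁ (-9.46°, -70.51°), with Δλ' = λ₁ − λ₂ = -32.62°: atan2( sin Δλ' cos φ₁ , cos φ₂ sin φ₁ − sin φ₂ cos φ₁ cos Δλ' ) = 290.97°.
Final bearing = (290.97° + 180°) mod 360° = 110.97°.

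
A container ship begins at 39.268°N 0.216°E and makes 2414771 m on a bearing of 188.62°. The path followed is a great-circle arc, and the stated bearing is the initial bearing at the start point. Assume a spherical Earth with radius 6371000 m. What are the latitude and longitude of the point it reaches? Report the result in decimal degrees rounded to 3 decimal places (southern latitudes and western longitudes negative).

latitude 17.746°, longitude -3.122°

The arc subtends δ = 2414771/6371000 = 0.379025 rad at the centre.
Converting: φ₁ = 0.685356 rad, θ = 3.292040 rad.
sin φ₂ = sin φ₁ cos δ + cos φ₁ sin δ cos θ = (0.632949)(0.929026) + (0.774194)(0.370015)(-0.988704) = 0.304798
φ₂ = asin(0.304798) = 0.309726 rad = 17.746°.
Then Δλ = atan2(-0.042935, 0.736104) = -0.058262 rad, from sin θ sin δ cos φ₁ over cos δ − sin φ₁ sin φ₂.
λ₂ = 0.216° + -3.338° = -3.122°.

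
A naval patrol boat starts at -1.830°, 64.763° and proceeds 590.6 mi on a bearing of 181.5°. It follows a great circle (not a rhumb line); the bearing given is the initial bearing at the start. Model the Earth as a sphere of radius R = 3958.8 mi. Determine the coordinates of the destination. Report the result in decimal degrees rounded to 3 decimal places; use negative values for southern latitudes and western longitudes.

latitude -10.375°, longitude 64.536°

Central angle δ = d/R = 0.149187 rad.
With φ₁ = -1.830° = -0.031940 rad and θ = 181.5° = 3.167773 rad:
Destination latitude: φ₂ = arcsin( sin φ₁ cos δ + cos φ₁ sin δ cos θ ) = arcsin(-0.180087) = -10.375°.
Δλ = atan2( sin θ sin δ cos φ₁ , cos δ − sin φ₁ sin φ₂ ) = atan2(-0.003889, 0.983141) = -0.003955 rad = -0.227°.
λ₂ = λ₁ + Δλ = 64.536°.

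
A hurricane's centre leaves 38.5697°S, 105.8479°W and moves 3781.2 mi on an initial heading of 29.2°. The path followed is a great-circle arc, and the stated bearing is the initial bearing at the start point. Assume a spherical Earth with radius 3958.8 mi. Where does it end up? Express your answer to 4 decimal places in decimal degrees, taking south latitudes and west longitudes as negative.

latitude 11.3694°, longitude -81.8779°

The arc subtends δ = 3781.2/3958.8 = 0.955138 rad at the centre.
Start latitude φ₁ = -0.673168 rad; initial bearing θ = 0.509636 rad.
sin φ₂ = sin φ₁ cos δ + cos φ₁ sin δ cos θ = (-0.623466)(0.577496) + (0.781850)(0.816393)(0.872922) = 0.197135
φ₂ = asin(0.197135) = 0.198434 rad = 11.3694°.
Δλ = atan2( sin θ sin δ cos φ₁ , cos δ − sin φ₁ sin φ₂ ) = atan2(0.311400, 0.700403) = 0.418355 rad = 23.9700°.
λ₂ = λ₁ + Δλ = -81.8779°.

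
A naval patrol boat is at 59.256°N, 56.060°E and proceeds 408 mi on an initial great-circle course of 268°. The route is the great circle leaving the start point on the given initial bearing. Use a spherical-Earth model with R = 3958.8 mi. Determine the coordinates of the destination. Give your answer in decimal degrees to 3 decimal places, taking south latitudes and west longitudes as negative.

latitude 58.547°, longitude 44.696°

δ = 408/3958.8 = 0.103062 rad (5.9050°).
Converting: φ₁ = 1.034212 rad, θ = 4.677482 rad.
Applying the spherical law of cosines for sides, sin φ₂ = sin φ₁ cos δ + cos φ₁ sin δ cos θ = 0.853064, so φ₂ = 58.547°.
Δλ = atan2( sin θ sin δ cos φ₁ , cos δ − sin φ₁ sin φ₂ ) = atan2(-0.052560, 0.261519) = -0.198337 rad = -11.364°.
λ₂ = 56.060° + -11.364° = 44.696°.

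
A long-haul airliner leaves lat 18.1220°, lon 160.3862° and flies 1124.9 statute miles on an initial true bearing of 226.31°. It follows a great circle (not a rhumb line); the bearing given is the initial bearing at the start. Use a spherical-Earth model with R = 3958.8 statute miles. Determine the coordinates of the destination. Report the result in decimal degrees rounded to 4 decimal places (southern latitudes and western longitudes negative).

The arc subtends δ = 1124.9/3958.8 = 0.284152 rad at the centre.
Start latitude φ₁ = 0.316289 rad; initial bearing θ = 3.949855 rad.
Destination latitude: φ₂ = arcsin( sin φ₁ cos δ + cos φ₁ sin δ cos θ ) = arcsin(0.114525) = 6.5762°.
Δλ = atan2( sin θ sin δ cos φ₁ , cos δ − sin φ₁ sin φ₂ ) = atan2(-0.192658, 0.924278) = -0.205499 rad = -11.7742°.
Hence λ₂ = 160.3862° + -11.7742° = 148.6120°.

latitude 6.5762°, longitude 148.6120°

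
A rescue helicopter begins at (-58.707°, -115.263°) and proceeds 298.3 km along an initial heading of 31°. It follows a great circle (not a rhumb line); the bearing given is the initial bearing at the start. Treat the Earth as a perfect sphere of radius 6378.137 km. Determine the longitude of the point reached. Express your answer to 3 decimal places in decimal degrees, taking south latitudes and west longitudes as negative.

longitude -112.770°

Angular distance δ = d/R = 298.3 / 6378.137 = 0.046769 rad.
Start latitude φ₁ = -1.024630 rad; initial bearing θ = 0.541052 rad.
Applying the spherical law of cosines for sides, sin φ₂ = sin φ₁ cos δ + cos φ₁ sin δ cos θ = -0.832773, so φ₂ = -56.385°.
Then Δλ = atan2(0.012507, 0.287284) = 0.043508 rad, from sin θ sin δ cos φ₁ over cos δ − sin φ₁ sin φ₂.
λ₂ = λ₁ + Δλ = -112.770°.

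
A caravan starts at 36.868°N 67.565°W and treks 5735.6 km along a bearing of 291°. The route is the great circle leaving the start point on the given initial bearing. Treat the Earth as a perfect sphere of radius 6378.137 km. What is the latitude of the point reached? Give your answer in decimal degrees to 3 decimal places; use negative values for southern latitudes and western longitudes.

The arc subtends δ = 5735.6/6378.137 = 0.899259 rad at the centre.
Converting: φ₁ = 0.643468 rad, θ = 5.078908 rad.
sin φ₂ = sin φ₁ cos δ + cos φ₁ sin δ cos θ = (0.599974)(0.622190) + (0.800020)(0.782866)(0.358368) = 0.597746
φ₂ = asin(0.597746) = 0.640687 rad = 36.709°.
Δλ = atan2( sin θ sin δ cos φ₁ , cos δ − sin φ₁ sin φ₂ ) = atan2(-0.584709, 0.263558) = -1.147319 rad = -65.737°.
λ₂ = -67.565° + -65.737° = -133.302°.

latitude 36.709°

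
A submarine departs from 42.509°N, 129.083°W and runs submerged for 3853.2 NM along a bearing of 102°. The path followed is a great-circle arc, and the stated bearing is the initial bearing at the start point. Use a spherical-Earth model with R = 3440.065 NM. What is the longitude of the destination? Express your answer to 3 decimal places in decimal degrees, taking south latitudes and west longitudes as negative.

longitude -66.028°

δ = 3853.2/3440.065 = 1.120095 rad (64.1767°).
Start latitude φ₁ = 0.741922 rad; initial bearing θ = 1.780236 rad.
sin φ₂ = sin φ₁ cos δ + cos φ₁ sin δ cos θ = (0.675706)(0.435597) + (0.737171)(0.900142)(-0.207912) = 0.156374
φ₂ = asin(0.156374) = 0.157018 rad = 8.996°.
For the longitude increment, Δλ = atan2( sin θ sin δ cos φ₁, cos δ − sin φ₁ sin φ₂ ) = atan2(0.649058, 0.329934) = 63.055°.
λ₂ = -129.083° + 63.055° = -66.028°.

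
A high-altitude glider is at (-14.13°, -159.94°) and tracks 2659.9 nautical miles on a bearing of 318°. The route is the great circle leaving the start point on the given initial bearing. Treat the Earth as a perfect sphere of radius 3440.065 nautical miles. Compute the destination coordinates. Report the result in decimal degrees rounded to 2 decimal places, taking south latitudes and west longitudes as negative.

latitude 19.19°, longitude 170.40°

Angular distance δ = d/R = 2659.9 / 3440.065 = 0.773212 rad.
Start latitude φ₁ = -0.246615 rad; initial bearing θ = 5.550147 rad.
Applying the spherical law of cosines for sides, sin φ₂ = sin φ₁ cos δ + cos φ₁ sin δ cos θ = 0.328625, so φ₂ = 19.19°.
Δλ = atan2( sin θ sin δ cos φ₁ , cos δ − sin φ₁ sin φ₂ ) = atan2(-0.453206, 0.795896) = -0.517637 rad = -29.66°.
λ₂ = -159.94° + -29.66° = -189.60°, normalized to (−180°, 180°] → 170.40°.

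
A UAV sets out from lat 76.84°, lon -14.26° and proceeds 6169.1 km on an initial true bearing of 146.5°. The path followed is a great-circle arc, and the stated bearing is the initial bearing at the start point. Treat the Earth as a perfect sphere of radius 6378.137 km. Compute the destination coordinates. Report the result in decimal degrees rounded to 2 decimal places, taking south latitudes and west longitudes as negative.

The arc subtends δ = 6169.1/6378.137 = 0.967226 rad at the centre.
With φ₁ = 76.84° = 1.341111 rad and θ = 146.5° = 2.556907 rad:
Applying the spherical law of cosines for sides, sin φ₂ = sin φ₁ cos δ + cos φ₁ sin δ cos θ = 0.396372, so φ₂ = 23.35°.
Then Δλ = atan2(0.103458, 0.181623) = 0.517789 rad, from sin θ sin δ cos φ₁ over cos δ − sin φ₁ sin φ₂.
λ₂ = λ₁ + Δλ = 15.41°.

latitude 23.35°, longitude 15.41°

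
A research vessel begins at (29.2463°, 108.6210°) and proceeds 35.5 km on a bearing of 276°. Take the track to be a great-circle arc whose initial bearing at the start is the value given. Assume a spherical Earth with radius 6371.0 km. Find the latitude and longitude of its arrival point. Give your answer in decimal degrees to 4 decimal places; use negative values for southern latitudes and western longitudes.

δ = 35.5/6371 = 0.005572 rad (0.3193°).
Converting: φ₁ = 0.510444 rad, θ = 4.817109 rad.
sin φ₂ = sin φ₁ cos δ + cos φ₁ sin δ cos θ = (0.488565)(0.999984) + (0.872528)(0.005572)(0.104528) = 0.489066
φ₂ = asin(0.489066) = 0.511018 rad = 29.2792°.
Δλ = atan2( sin θ sin δ cos φ₁ , cos δ − sin φ₁ sin φ₂ ) = atan2(-0.004835, 0.761044) = -0.006353 rad = -0.3640°.
λ₂ = 108.6210° + -0.3640° = 108.2570°.

latitude 29.2792°, longitude 108.2570°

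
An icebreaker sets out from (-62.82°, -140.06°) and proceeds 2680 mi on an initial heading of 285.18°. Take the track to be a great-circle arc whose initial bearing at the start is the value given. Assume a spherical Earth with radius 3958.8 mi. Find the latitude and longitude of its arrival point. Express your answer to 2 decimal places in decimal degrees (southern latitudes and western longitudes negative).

Angular distance δ = d/R = 2680 / 3958.8 = 0.676973 rad.
Start latitude φ₁ = -1.096416 rad; initial bearing θ = 4.977330 rad.
Applying the spherical law of cosines for sides, sin φ₂ = sin φ₁ cos δ + cos φ₁ sin δ cos θ = -0.618471, so φ₂ = -38.20°.
Then Δλ = atan2(-0.276164, 0.229295) = -0.877859 rad, from sin θ sin δ cos φ₁ over cos δ − sin φ₁ sin φ₂.
λ₂ = -140.06° + -50.30° = -190.36°, normalized to (−180°, 180°] → 169.64°.

latitude -38.20°, longitude 169.64°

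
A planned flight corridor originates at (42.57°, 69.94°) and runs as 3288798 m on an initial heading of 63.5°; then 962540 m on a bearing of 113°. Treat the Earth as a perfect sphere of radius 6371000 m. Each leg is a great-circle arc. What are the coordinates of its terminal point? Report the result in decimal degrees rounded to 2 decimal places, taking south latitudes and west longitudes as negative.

latitude 44.68°, longitude 123.12°

Apply the spherical direct solution leg by leg, carrying full precision between legs.
Leg 1: from (42.57°, 69.94°), δ = 3288798/6371000 = 0.516214 rad, θ = 63.5° → φ = 48.64°, λ = 111.89°.
Leg 2: from (48.64°, 111.89°), δ = 962540/6371000 = 0.151081 rad, θ = 113° → φ = 44.68°, λ = 123.12°.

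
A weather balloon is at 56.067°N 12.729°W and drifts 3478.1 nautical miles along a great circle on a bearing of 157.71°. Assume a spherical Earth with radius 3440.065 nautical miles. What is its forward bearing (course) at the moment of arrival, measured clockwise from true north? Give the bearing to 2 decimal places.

final bearing 167.78°

Angular distance δ = d/R = 3478.1 / 3440.065 = 1.011056 rad.
Start latitude φ₁ = 0.978554 rad; initial bearing θ = 2.752559 rad.
sin φ₂ = sin φ₁ cos δ + cos φ₁ sin δ cos θ = (0.829691)(0.530966) + (0.558223)(0.847393)(-0.925276) = 0.002850
φ₂ = asin(0.002850) = 0.002850 rad = 0.163°.
Δλ = atan2( sin θ sin δ cos φ₁ , cos δ − sin φ₁ sin φ₂ ) = atan2(0.179419, 0.528601) = 0.327221 rad = 18.748°.
λ₂ = λ₁ + Δλ = 6.019°.
The forward bearing on arrival equals the back-azimuth from the destination plus 180°.
Back-azimuth from P₂ (0.16°, 6.02°) to P₁ (56.07°, -12.73°), with Δλ' = λ₁ − λ₂ = -18.75°: atan2( sin Δλ' cos φ₁ , cos φ₂ sin φ₁ − sin φ₂ cos φ₁ cos Δλ' ) = 347.78°.
Final bearing = (347.78° + 180°) mod 360° = 167.78°.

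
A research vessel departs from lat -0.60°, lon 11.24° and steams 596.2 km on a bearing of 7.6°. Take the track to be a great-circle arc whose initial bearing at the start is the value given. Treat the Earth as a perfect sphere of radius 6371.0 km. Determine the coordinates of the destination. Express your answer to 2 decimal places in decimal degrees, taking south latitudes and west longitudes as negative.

δ = 596.2/6371 = 0.093580 rad (5.3618°).
Converting: φ₁ = -0.010472 rad, θ = 0.132645 rad.
Destination latitude: φ₂ = arcsin( sin φ₁ cos δ + cos φ₁ sin δ cos θ ) = arcsin(0.082192) = 4.71°.
For the longitude increment, Δλ = atan2( sin θ sin δ cos φ₁, cos δ − sin φ₁ sin φ₂ ) = atan2(0.012358, 0.996485) = 0.71°.
Hence λ₂ = 11.24° + 0.71° = 11.95°.

latitude 4.71°, longitude 11.95°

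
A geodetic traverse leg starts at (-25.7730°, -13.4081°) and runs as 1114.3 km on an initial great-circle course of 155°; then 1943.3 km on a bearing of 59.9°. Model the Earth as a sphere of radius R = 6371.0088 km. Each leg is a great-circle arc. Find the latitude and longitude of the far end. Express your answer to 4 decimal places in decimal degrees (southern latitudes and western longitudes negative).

Apply the spherical direct solution leg by leg, carrying full precision between legs.
Leg 1: from (-25.7730°, -13.4081°), δ = 1114.3/6371.0088 = 0.174902 rad, θ = 155° → φ = -34.7637°, λ = -8.2722°.
Leg 2: from (-34.7637°, -8.2722°), δ = 1943.3/6371.0088 = 0.305022 rad, θ = 59.9° → φ = -24.8437°, λ = 8.3652°.

latitude -24.8437°, longitude 8.3652°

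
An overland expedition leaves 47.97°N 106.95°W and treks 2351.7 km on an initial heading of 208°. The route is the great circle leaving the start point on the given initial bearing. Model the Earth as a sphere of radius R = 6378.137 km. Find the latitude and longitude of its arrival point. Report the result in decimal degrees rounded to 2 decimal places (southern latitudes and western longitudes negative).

Central angle δ = d/R = 0.368713 rad.
Converting: φ₁ = 0.837234 rad, θ = 3.630285 rad.
sin φ₂ = sin φ₁ cos δ + cos φ₁ sin δ cos θ = (0.742794)(0.932792) + (0.669520)(0.360415)(-0.882948) = 0.479813
φ₂ = asin(0.479813) = 0.500442 rad = 28.67°.
Then Δλ = atan2(-0.113286, 0.576390) = -0.194070 rad, from sin θ sin δ cos φ₁ over cos δ − sin φ₁ sin φ₂.
λ₂ = -106.95° + -11.12° = -118.07°.

latitude 28.67°, longitude -118.07°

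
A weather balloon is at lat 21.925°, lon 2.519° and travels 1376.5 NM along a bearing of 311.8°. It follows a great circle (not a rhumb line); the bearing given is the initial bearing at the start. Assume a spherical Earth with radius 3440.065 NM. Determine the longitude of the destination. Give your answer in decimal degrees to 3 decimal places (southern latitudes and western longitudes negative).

longitude -18.457°

The arc subtends δ = 1376.5/3440.065 = 0.400138 rad at the centre.
Converting: φ₁ = 0.382663 rad, θ = 5.441937 rad.
Destination latitude: φ₂ = arcsin( sin φ₁ cos δ + cos φ₁ sin δ cos θ ) = arcsin(0.584763) = 35.786°.
For the longitude increment, Δλ = atan2( sin θ sin δ cos φ₁, cos δ − sin φ₁ sin φ₂ ) = atan2(-0.269393, 0.702661) = -20.976°.
λ₂ = λ₁ + Δλ = -18.457°.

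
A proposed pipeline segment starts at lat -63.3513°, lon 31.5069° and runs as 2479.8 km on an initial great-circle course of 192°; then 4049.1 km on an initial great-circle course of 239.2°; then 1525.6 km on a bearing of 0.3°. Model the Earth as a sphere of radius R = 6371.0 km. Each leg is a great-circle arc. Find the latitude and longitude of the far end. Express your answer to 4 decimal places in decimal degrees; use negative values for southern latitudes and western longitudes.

latitude -42.8222°, longitude -124.2239°

Apply the spherical direct solution leg by leg, carrying full precision between legs.
Leg 1: from (-63.3513°, 31.5069°), δ = 2479.8/6371 = 0.389232 rad, θ = 192° → φ = -83.4153°, λ = -11.9681°.
Leg 2: from (-83.4153°, -11.9681°), δ = 4049.1/6371 = 0.635552 rad, θ = 239.2° → φ = -56.5421°, λ = -124.3209°.
Leg 3: from (-56.5421°, -124.3209°), δ = 1525.6/6371 = 0.239460 rad, θ = 0.3° → φ = -42.8222°, λ = -124.2239°.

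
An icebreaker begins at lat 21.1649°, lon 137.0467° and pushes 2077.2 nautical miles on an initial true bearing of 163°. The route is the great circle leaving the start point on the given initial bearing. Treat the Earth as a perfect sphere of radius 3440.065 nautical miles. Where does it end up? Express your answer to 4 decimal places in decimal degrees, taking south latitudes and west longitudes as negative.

Central angle δ = d/R = 0.603826 rad.
Start latitude φ₁ = 0.369397 rad; initial bearing θ = 2.844887 rad.
Destination latitude: φ₂ = arcsin( sin φ₁ cos δ + cos φ₁ sin δ cos θ ) = arcsin(-0.209151) = -12.0726°.
For the longitude increment, Δλ = atan2( sin θ sin δ cos φ₁, cos δ − sin φ₁ sin φ₂ ) = atan2(0.154809, 0.898684) = 9.7740°.
λ₂ = 137.0467° + 9.7740° = 146.8207°.

latitude -12.0726°, longitude 146.8207°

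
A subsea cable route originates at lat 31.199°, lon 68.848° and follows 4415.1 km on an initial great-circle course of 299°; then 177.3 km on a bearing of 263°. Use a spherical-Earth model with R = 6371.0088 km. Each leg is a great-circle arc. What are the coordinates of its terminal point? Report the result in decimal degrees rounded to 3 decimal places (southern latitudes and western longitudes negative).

Apply the spherical direct solution leg by leg, carrying full precision between legs.
Leg 1: from (31.199°, 68.848°), δ = 4415.1/6371.0088 = 0.692999 rad, θ = 299° → φ = 41.564°, λ = 20.537°.
Leg 2: from (41.564°, 20.537°), δ = 177.3/6371.0088 = 0.027829 rad, θ = 263° → φ = 41.350°, λ = 18.428°.

latitude 41.350°, longitude 18.428°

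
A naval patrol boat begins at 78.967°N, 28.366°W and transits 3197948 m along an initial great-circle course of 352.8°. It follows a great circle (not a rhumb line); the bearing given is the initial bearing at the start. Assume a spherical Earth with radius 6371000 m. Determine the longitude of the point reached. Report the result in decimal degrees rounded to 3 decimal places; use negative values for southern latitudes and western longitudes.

δ = 3197948/6371000 = 0.501954 rad (28.7598°).
With φ₁ = 78.967° = 1.378234 rad and θ = 352.8° = 6.157522 rad:
Destination latitude: φ₂ = arcsin( sin φ₁ cos δ + cos φ₁ sin δ cos θ ) = arcsin(0.951793) = 72.137°.
Δλ = atan2( sin θ sin δ cos φ₁ , cos δ − sin φ₁ sin φ₂ ) = atan2(-0.011540, -0.057557) = -2.943712 rad = -168.662°.
λ₂ = -28.366° + -168.662° = -197.028°, normalized to (−180°, 180°] → 162.972°.

longitude 162.972°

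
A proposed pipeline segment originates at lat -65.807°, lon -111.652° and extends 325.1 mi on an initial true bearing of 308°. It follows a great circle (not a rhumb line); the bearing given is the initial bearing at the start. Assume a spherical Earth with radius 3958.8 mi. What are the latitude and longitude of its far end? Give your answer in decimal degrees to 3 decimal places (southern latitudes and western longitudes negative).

latitude -62.673°, longitude -119.746°

δ = 325.1/3958.8 = 0.082121 rad (4.7052°).
With φ₁ = -65.807° = -1.148549 rad and θ = 308° = 5.375614 rad:
Applying the spherical law of cosines for sides, sin φ₂ = sin φ₁ cos δ + cos φ₁ sin δ cos θ = -0.888400, so φ₂ = -62.673°.
Then Δλ = atan2(-0.026490, 0.186258) = -0.141274 rad, from sin θ sin δ cos φ₁ over cos δ − sin φ₁ sin φ₂.
λ₂ = λ₁ + Δλ = -119.746°.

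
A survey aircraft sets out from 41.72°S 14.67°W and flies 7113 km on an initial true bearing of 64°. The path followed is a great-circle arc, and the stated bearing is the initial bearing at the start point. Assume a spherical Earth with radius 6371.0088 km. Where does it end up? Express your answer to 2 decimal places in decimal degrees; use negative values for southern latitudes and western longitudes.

Angular distance δ = d/R = 7113 / 6371.0088 = 1.116464 rad.
With φ₁ = -41.72° = -0.728151 rad and θ = 64° = 1.117011 rad:
Applying the spherical law of cosines for sides, sin φ₂ = sin φ₁ cos δ + cos φ₁ sin δ cos θ = 0.001950, so φ₂ = 0.11°.
Then Δλ = atan2(0.602809, 0.440161) = 0.940099 rad, from sin θ sin δ cos φ₁ over cos δ − sin φ₁ sin φ₂.
Hence λ₂ = -14.67° + 53.86° = 39.19°.

latitude 0.11°, longitude 39.19°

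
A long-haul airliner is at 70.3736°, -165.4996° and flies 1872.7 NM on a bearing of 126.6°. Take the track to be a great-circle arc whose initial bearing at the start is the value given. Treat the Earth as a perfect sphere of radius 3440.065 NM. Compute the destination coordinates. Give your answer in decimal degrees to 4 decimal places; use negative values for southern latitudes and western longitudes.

latitude 44.5906°, longitude -129.7793°

Central angle δ = d/R = 0.544379 rad.
Converting: φ₁ = 1.228251 rad, θ = 2.209587 rad.
sin φ₂ = sin φ₁ cos δ + cos φ₁ sin δ cos θ = (0.941903)(0.855449) + (0.335886)(0.517887)(-0.596225) = 0.702036
φ₂ = asin(0.702036) = 0.778252 rad = 44.5906°.
For the longitude increment, Δλ = atan2( sin θ sin δ cos φ₁, cos δ − sin φ₁ sin φ₂ ) = atan2(0.139651, 0.194199) = 35.7203°.
λ₂ = -165.4996° + 35.7203° = -129.7793°.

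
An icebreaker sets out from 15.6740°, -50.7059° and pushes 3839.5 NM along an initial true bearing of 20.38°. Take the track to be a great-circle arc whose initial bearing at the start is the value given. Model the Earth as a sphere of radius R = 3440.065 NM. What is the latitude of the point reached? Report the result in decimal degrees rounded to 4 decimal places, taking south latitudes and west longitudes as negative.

Central angle δ = d/R = 1.116113 rad.
Start latitude φ₁ = 0.273563 rad; initial bearing θ = 0.355698 rad.
Destination latitude: φ₂ = arcsin( sin φ₁ cos δ + cos φ₁ sin δ cos θ ) = arcsin(0.929497) = 68.3565°.
Δλ = atan2( sin θ sin δ cos φ₁ , cos δ − sin φ₁ sin φ₂ ) = atan2(0.301229, 0.188062) = 1.012690 rad = 58.0228°.
Hence λ₂ = -50.7059° + 58.0228° = 7.3169°.

latitude 68.3565°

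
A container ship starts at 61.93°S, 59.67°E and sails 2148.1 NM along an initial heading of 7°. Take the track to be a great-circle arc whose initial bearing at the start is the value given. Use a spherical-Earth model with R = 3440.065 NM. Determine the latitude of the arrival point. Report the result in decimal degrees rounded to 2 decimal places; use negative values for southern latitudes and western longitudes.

Central angle δ = d/R = 0.624436 rad.
Converting: φ₁ = -1.080882 rad, θ = 0.122173 rad.
Destination latitude: φ₂ = arcsin( sin φ₁ cos δ + cos φ₁ sin δ cos θ ) = arcsin(-0.442812) = -26.28°.
Then Δλ = atan2(0.033527, 0.420568) = 0.079549 rad, from sin θ sin δ cos φ₁ over cos δ − sin φ₁ sin φ₂.
λ₂ = 59.67° + 4.56° = 64.23°.

latitude -26.28°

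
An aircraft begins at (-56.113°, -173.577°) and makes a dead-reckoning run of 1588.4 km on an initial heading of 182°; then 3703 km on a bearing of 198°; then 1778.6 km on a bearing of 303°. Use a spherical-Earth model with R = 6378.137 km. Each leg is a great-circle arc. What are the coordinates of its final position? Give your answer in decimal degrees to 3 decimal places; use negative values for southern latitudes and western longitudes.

latitude -62.265°, longitude 14.072°

Apply the spherical direct solution leg by leg, carrying full precision between legs.
Leg 1: from (-56.113°, -173.577°), δ = 1588.4/6378.137 = 0.249038 rad, θ = 182° → φ = -70.368°, λ = -175.044°.
Leg 2: from (-70.368°, -175.044°), δ = 3703/6378.137 = 0.580577 rad, θ = 198° → φ = -74.325°, λ = 43.810°.
Leg 3: from (-74.325°, 43.810°), δ = 1778.6/6378.137 = 0.278859 rad, θ = 303° → φ = -62.265°, λ = 14.072°.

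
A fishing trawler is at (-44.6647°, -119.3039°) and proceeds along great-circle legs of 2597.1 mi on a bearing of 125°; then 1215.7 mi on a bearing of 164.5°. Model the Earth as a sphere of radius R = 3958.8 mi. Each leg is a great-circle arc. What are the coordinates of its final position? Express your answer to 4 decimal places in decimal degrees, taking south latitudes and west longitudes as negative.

latitude -70.1598°, longitude -47.9798°

Apply the spherical direct solution leg by leg, carrying full precision between legs.
Leg 1: from (-44.6647°, -119.3039°), δ = 2597.1/3958.8 = 0.656032 rad, θ = 125° → φ = -53.6948°, λ = -61.7492°.
Leg 2: from (-53.6948°, -61.7492°), δ = 1215.7/3958.8 = 0.307088 rad, θ = 164.5° → φ = -70.1598°, λ = -47.9798°.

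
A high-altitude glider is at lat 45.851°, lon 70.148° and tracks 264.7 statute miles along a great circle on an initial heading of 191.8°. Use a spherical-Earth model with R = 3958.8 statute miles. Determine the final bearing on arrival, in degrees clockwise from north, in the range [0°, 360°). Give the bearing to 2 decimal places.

final bearing 191.07°

Angular distance δ = d/R = 264.7 / 3958.8 = 0.066864 rad.
Converting: φ₁ = 0.800251 rad, θ = 3.347542 rad.
Destination latitude: φ₂ = arcsin( sin φ₁ cos δ + cos φ₁ sin δ cos θ ) = arcsin(0.670373) = 42.096°.
Δλ = atan2( sin θ sin δ cos φ₁ , cos δ − sin φ₁ sin φ₂ ) = atan2(-0.009517, 0.516752) = -0.018414 rad = -1.055°.
λ₂ = λ₁ + Δλ = 69.093°.
The forward bearing on arrival equals the back-azimuth from the destination plus 180°.
Back-azimuth from P₂ (42.10°, 69.09°) to P₁ (45.85°, 70.15°), with Δλ' = λ₁ − λ₂ = 1.06°: atan2( sin Δλ' cos φ₁ , cos φ₂ sin φ₁ − sin φ₂ cos φ₁ cos Δλ' ) = 11.07°.
Final bearing = (11.07° + 180°) mod 360° = 191.07°.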